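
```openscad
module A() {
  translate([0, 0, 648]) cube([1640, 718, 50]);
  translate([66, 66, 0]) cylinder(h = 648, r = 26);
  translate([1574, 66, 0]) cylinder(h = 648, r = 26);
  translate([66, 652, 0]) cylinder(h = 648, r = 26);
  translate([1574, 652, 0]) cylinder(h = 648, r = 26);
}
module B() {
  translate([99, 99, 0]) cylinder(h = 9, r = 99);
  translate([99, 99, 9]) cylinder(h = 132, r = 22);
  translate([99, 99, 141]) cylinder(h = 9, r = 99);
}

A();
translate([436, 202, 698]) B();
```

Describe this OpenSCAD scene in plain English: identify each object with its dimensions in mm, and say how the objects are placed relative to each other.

A is a table with a 1640×718 mm rectangular top, 50 mm thick, top surface at z = 698 mm, supported by four round legs of 52 mm diameter, each leg's bounding box inset 40 mm from the nearest pair of top edges, running from the floor.

B is a spool: two coaxial disc flanges of radius 99 mm and thickness 9 mm, joined by a core cylinder of radius 22 mm and height 132 mm. The lower flange rests on z = 0 and the three cylinders share a vertical axis.

The spool is on top of the table.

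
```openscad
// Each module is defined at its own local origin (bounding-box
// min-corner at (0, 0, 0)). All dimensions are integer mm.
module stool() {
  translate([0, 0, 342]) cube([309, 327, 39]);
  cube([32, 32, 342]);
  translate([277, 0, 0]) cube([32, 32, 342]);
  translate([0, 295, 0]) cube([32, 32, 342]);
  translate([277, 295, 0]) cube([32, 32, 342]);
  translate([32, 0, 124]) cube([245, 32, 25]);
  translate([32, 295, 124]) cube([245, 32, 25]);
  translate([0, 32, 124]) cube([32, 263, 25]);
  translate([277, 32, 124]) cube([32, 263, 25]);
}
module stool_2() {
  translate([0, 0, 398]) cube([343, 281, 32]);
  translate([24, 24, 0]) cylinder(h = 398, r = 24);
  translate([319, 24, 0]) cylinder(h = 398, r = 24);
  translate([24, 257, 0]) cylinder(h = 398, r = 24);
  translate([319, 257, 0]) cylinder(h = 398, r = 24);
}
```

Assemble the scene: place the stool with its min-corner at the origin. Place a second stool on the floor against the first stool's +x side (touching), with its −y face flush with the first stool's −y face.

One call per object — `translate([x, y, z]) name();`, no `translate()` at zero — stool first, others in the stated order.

stool();
translate([309, 0, 0]) stool_2();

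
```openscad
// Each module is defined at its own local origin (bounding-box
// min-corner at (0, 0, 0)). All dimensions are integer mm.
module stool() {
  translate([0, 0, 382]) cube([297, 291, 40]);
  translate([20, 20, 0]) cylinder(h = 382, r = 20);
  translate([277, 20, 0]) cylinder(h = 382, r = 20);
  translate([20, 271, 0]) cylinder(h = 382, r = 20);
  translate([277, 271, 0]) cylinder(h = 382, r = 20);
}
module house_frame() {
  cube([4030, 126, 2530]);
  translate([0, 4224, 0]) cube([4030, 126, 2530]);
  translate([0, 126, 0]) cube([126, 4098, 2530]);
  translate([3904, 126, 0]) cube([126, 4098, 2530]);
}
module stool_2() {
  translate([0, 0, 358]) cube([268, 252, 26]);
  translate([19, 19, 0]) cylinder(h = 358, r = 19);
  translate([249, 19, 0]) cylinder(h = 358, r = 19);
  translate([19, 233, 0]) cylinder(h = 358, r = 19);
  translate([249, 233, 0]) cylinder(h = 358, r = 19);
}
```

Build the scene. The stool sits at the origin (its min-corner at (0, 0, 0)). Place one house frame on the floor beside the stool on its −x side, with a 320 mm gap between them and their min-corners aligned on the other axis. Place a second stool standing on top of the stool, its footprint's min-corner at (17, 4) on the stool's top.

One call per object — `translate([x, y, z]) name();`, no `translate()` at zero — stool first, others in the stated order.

stool();
translate([-4350, 0, 0]) house_frame();
translate([17, 4, 422]) stool_2();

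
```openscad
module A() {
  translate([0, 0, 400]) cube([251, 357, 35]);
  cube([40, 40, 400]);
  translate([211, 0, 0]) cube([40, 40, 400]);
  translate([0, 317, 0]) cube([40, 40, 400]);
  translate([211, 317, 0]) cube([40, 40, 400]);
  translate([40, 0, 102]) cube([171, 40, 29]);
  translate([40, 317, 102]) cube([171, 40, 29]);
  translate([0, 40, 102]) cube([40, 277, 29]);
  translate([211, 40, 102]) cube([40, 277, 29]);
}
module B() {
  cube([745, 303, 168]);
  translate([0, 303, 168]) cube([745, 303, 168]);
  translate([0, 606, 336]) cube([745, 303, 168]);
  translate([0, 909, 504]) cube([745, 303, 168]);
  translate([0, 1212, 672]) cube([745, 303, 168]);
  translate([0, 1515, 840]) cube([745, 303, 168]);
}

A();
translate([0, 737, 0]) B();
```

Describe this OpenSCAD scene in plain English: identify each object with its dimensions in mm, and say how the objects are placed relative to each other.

A is a four-legged stool. The seat is a 251×357×35 mm slab whose top surface is at z = 435 mm; four square legs, each 40×40 mm in cross-section, run from the floor (z = 0) to the underside of the seat, each flush with a corner of the seat. Four stretchers, 40 mm wide and 29 mm tall, connect adjacent legs with their undersides at z = 102 mm, each running between the inner faces of the legs it joins and aligned with the legs' outer faces on the other axis.

B is a straight staircase of 6 solid steps. Each step is 745 mm wide (x), 303 mm deep (y, the going) and 168 mm tall (the rise). The first step rests on the floor; each subsequent step sits one going further in +y and one rise higher in +z, directly behind and above the previous step with no overlap.

The staircase is on the floor beside the stool on its +y side.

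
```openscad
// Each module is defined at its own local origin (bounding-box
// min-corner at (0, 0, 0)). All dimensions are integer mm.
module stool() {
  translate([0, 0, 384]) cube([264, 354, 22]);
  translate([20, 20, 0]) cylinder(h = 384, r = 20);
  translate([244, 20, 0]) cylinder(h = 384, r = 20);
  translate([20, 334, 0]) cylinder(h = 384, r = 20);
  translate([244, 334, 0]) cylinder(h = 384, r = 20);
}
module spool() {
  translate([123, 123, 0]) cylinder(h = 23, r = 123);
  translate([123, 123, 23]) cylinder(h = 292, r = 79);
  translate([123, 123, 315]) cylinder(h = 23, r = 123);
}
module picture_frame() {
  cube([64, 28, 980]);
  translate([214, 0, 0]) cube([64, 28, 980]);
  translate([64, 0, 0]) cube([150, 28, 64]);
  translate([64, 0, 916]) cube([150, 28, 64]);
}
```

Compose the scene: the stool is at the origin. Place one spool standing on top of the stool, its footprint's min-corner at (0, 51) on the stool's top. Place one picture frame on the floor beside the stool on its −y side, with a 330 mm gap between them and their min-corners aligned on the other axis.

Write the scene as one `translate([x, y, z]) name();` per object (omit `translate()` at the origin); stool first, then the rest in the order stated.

stool();
translate([0, 51, 406]) spool();
translate([0, -358, 0]) picture_frame();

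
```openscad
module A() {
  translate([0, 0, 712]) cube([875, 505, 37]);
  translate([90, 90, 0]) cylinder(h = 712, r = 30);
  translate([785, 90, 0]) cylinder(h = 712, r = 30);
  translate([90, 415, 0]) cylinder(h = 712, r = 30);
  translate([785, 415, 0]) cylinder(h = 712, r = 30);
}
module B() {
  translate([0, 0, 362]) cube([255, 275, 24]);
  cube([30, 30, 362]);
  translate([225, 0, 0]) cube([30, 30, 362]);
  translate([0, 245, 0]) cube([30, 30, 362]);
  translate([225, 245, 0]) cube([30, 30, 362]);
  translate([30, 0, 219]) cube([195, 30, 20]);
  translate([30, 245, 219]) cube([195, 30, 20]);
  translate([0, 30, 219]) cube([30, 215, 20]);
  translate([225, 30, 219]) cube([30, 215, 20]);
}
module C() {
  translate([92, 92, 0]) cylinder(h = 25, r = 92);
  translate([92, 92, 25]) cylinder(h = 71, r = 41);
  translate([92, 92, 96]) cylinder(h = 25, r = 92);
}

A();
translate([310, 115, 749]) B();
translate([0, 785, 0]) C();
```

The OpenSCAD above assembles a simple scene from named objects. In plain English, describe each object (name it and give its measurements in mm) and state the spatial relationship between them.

A is a rectangular dining table. The top is 875×505×37 mm with its upper surface at z = 749 mm. It stands on four round legs of 60 mm diameter, each leg's bounding box inset 60 mm from the nearest pair of top edges, running from the floor to the underside of the top.

B is a four-legged stool. The seat is a 255×275×24 mm slab whose top surface is at z = 386 mm; four square legs, each 30×30 mm in cross-section, run from the floor (z = 0) to the underside of the seat, each flush with a corner of the seat. Four stretchers, 30 mm wide and 20 mm tall, connect adjacent legs with their undersides at z = 219 mm, each running between the inner faces of the legs it joins and aligned with the legs' outer faces on the other axis.

C is a spool: two coaxial disc flanges of radius 92 mm and thickness 25 mm, joined by a core cylinder of radius 41 mm and height 71 mm. The lower flange rests on z = 0 and the three cylinders share a vertical axis.

The stool is on top of the table, centred. The spool is on the floor beside the table on its +y side.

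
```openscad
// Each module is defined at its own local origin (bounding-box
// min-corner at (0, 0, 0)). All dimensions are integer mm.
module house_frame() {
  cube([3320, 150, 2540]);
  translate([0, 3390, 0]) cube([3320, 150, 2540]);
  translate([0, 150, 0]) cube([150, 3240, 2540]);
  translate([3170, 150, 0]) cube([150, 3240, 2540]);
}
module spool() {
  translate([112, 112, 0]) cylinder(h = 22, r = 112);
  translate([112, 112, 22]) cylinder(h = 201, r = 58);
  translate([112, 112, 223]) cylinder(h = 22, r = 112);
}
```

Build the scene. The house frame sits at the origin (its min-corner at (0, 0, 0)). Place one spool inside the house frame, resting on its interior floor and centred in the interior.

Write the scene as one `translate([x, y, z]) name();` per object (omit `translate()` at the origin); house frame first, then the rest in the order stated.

house_frame();
translate([1548, 1658, 0]) spool();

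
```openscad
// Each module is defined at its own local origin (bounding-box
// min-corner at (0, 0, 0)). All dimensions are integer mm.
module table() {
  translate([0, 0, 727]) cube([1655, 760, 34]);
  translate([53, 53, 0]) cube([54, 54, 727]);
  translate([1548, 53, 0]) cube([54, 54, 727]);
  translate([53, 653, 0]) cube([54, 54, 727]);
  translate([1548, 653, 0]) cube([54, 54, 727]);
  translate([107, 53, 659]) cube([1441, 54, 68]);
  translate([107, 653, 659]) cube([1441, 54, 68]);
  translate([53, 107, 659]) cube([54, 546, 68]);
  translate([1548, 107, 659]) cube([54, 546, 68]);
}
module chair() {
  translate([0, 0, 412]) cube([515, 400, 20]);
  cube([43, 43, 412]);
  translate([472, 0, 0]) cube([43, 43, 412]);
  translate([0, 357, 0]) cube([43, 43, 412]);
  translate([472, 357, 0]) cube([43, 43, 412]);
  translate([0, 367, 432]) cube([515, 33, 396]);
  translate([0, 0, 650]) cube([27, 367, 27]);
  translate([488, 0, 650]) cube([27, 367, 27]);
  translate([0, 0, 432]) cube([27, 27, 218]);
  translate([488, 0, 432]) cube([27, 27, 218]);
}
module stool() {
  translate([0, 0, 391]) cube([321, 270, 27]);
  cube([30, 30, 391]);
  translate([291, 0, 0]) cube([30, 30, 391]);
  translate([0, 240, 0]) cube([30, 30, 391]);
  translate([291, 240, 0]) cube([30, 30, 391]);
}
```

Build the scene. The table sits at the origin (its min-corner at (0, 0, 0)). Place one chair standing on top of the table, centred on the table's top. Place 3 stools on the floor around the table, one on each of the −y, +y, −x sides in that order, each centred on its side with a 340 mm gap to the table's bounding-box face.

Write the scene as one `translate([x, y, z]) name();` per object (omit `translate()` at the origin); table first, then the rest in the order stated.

table();
translate([570, 180, 761]) chair();
translate([667, -610, 0]) stool();
translate([667, 1100, 0]) stool();
translate([-661, 245, 0]) stool();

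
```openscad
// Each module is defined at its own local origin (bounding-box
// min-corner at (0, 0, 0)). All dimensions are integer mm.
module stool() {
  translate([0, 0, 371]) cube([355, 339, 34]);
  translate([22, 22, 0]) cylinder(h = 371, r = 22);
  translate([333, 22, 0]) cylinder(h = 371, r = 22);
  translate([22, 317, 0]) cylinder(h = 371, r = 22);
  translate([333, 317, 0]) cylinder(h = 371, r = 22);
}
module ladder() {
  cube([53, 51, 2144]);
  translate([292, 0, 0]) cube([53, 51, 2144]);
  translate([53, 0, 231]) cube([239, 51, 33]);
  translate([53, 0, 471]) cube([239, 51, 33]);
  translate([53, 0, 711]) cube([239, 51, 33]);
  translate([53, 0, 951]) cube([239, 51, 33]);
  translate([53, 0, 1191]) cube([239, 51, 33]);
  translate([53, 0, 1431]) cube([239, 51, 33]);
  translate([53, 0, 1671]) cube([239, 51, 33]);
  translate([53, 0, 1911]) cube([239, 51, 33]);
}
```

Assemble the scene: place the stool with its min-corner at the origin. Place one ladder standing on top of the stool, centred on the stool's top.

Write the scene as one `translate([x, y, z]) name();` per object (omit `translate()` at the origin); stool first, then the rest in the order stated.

stool();
translate([5, 144, 405]) ladder();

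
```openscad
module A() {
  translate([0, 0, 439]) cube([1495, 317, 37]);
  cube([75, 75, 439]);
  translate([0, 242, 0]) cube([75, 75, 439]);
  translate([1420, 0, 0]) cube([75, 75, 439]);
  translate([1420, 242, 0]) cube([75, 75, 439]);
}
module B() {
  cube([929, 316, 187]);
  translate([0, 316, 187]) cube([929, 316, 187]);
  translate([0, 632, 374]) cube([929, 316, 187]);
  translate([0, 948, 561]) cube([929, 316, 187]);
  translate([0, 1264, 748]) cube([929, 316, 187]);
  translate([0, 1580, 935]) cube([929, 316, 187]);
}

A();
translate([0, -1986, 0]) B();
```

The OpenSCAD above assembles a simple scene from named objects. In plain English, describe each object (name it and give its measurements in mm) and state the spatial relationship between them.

A is a bench: a 1495×317 mm seat slab, 37 mm thick, top at z = 476 mm, on four 75×75 mm square legs flush with the seat corners and standing on z = 0.

B is a straight staircase of 6 solid steps. Each step is 929 mm wide (x), 316 mm deep (y, the going) and 187 mm tall (the rise). The first step rests on the floor; each subsequent step sits one going further in +y and one rise higher in +z, directly behind and above the previous step with no overlap.

The staircase is on the floor beside the bench on its −y side.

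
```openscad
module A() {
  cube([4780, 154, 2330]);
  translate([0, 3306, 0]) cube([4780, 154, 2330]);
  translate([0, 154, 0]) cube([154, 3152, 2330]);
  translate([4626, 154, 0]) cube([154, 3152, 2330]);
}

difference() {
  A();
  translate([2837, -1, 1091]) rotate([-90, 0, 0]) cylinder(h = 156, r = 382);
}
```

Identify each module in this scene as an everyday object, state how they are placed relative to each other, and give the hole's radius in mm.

The subtracted cylinder has r = 382 mm.

A is a house frame. The house frame has a circular hole through its front wall. The hole's radius is 382 mm.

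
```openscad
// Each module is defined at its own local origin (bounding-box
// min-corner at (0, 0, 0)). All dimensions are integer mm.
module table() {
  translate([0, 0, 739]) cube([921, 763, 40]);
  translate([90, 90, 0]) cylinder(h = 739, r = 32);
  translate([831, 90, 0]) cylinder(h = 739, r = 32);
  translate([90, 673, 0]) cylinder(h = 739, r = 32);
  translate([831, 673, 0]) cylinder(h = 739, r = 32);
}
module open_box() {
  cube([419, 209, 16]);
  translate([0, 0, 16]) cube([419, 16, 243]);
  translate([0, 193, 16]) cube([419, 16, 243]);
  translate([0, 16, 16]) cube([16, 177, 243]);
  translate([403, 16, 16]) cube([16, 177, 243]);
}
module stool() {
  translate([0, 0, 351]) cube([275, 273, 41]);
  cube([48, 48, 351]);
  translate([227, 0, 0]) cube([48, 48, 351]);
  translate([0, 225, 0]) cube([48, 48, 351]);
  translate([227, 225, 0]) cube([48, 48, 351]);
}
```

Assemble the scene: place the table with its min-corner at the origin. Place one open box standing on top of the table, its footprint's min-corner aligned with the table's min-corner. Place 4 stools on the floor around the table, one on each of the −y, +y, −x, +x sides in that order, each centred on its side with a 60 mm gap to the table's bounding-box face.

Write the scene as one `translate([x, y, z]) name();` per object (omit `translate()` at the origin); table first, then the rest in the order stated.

table();
translate([0, 0, 779]) open_box();
translate([323, -333, 0]) stool();
translate([323, 823, 0]) stool();
translate([-335, 245, 0]) stool();
translate([981, 245, 0]) stool();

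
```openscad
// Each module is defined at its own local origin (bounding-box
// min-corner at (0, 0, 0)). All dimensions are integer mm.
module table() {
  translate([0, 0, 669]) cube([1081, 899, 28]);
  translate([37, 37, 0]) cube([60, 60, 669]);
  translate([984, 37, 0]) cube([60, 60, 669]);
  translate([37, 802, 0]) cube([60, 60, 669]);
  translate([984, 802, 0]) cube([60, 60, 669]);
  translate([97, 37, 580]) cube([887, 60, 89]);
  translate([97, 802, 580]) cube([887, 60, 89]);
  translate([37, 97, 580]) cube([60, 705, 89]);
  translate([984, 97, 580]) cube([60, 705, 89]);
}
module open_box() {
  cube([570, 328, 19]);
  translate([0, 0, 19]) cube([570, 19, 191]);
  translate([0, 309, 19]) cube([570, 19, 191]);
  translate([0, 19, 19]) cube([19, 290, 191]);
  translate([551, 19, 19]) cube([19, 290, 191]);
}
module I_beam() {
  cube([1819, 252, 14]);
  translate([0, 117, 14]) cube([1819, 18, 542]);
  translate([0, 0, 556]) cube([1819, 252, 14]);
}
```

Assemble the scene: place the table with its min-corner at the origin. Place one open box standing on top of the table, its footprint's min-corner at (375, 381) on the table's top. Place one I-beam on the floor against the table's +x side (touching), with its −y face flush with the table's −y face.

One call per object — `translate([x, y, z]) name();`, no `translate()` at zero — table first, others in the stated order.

table();
translate([375, 381, 697]) open_box();
translate([1081, 0, 0]) I_beam();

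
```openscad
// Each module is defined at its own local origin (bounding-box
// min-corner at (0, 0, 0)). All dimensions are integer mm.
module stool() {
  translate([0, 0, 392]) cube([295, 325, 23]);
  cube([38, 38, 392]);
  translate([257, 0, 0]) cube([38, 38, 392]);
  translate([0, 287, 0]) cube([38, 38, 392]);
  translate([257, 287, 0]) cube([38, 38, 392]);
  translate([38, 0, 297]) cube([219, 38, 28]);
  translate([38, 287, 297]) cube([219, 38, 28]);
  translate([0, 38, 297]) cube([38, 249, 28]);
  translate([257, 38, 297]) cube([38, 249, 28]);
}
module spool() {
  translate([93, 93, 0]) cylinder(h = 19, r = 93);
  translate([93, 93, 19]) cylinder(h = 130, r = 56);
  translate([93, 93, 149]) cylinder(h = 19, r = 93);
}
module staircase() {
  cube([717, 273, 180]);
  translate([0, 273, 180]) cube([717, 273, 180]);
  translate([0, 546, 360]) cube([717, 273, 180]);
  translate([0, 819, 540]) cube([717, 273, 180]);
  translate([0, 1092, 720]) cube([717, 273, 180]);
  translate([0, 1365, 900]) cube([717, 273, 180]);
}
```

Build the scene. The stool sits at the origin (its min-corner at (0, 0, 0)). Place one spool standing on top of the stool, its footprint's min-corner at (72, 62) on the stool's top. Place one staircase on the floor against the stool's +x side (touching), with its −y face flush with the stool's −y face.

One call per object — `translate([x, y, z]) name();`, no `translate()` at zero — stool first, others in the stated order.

stool();
translate([72, 62, 415]) spool();
translate([295, 0, 0]) staircase();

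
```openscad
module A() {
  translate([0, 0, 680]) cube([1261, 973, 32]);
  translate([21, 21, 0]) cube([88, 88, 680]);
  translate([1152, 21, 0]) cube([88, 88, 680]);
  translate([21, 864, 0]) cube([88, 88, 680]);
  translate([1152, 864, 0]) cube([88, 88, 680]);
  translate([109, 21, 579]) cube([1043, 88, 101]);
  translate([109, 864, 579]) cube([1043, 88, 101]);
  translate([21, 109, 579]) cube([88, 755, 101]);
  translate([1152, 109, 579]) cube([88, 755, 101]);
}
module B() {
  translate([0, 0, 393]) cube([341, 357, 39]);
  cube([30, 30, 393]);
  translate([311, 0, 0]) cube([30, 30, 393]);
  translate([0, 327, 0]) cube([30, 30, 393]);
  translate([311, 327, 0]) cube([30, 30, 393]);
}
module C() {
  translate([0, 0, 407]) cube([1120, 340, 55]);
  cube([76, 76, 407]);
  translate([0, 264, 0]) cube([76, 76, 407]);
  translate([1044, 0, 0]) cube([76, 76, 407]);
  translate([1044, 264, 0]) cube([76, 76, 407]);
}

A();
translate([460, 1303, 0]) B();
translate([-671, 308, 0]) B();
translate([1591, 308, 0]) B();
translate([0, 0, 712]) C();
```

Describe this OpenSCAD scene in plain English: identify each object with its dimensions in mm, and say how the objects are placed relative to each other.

A is a table: top 1261 mm (x) × 973 mm (y), 32 mm thick, upper face at z = 712 mm, on four 88×88 mm square legs, each inset 21 mm from the nearest pair of top edges, running from z = 0 to the bottom of the top. Four apron rails, 88 mm thick and 101 mm tall, run between adjacent legs with their top edges flush with the underside of the top and their outer faces flush with the legs' outer faces.

B is a simple wooden stool: a rectangular seat 341 mm (x) by 357 mm (y), 39 mm thick, top face at z = 432 mm, on four square legs, each 30×30 mm in cross-section. The legs rest on z = 0, each flush with a corner of the seat.

C is a long wooden bench with a 1120 mm (x) × 340 mm (y) seat, 55 mm thick, its top surface 462 mm above the floor. Four 76 mm square legs at the seat corners, flush with the edges, run from z = 0 to the seat underside.

Three stools sit around the table at the +y, −x, +x sides. The bench is on top of the table.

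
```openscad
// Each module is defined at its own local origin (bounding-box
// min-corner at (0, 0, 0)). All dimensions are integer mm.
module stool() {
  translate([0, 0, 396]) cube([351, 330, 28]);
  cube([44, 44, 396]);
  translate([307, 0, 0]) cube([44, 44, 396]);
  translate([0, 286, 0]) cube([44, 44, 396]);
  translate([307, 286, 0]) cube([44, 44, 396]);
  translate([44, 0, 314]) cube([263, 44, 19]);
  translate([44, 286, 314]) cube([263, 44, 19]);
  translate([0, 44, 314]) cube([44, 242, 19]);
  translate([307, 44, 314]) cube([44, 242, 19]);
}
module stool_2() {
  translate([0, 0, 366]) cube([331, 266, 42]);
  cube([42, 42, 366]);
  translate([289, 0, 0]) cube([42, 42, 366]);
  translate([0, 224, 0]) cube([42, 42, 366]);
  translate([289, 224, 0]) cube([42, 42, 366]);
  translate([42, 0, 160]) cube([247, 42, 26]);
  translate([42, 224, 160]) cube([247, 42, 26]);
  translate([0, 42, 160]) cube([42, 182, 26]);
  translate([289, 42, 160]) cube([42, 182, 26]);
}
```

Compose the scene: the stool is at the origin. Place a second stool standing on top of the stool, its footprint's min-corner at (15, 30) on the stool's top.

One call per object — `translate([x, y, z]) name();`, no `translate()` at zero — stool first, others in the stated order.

stool();
translate([15, 30, 424]) stool_2();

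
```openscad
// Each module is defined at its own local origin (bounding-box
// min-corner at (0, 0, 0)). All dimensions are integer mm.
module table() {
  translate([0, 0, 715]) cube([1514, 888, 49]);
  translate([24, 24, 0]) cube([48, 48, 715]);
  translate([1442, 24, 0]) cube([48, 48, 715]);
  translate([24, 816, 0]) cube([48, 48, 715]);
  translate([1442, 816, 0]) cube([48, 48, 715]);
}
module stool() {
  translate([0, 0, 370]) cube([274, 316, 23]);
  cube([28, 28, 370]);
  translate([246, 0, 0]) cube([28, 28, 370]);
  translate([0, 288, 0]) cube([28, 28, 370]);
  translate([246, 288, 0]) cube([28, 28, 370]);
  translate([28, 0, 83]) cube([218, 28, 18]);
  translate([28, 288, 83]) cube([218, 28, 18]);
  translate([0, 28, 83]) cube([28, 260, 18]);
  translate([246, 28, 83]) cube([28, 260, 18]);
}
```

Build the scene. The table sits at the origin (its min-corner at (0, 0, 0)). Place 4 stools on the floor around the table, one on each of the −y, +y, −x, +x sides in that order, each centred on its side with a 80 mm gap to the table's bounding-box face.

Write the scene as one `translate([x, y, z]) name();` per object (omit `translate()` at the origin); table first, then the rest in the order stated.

table();
translate([620, -396, 0]) stool();
translate([620, 968, 0]) stool();
translate([-354, 286, 0]) stool();
translate([1594, 286, 0]) stool();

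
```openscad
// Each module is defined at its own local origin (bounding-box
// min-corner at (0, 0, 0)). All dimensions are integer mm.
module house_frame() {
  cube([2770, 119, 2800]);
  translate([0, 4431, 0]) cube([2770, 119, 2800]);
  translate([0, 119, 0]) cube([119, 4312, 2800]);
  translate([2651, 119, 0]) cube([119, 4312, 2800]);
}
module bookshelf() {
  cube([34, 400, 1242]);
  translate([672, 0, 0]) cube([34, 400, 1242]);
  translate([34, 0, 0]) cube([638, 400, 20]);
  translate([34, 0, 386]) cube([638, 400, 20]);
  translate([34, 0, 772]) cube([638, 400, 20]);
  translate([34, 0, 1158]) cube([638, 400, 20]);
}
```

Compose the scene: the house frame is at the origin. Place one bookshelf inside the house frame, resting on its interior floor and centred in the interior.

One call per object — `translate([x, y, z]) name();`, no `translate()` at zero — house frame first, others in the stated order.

house_frame();
translate([1032, 2075, 0]) bookshelf();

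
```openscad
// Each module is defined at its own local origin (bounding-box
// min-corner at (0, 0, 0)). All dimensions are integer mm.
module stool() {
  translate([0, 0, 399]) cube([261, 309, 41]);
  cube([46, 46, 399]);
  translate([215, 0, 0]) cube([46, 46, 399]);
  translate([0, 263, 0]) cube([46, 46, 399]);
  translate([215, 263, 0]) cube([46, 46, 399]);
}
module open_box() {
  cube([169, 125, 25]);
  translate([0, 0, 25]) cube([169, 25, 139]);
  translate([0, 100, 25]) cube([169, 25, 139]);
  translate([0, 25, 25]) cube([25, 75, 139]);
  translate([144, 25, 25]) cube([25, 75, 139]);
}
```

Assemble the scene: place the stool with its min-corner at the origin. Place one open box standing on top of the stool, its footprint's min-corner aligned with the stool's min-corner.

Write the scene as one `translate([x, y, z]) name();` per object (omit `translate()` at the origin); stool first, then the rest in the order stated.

stool();
translate([0, 0, 440]) open_box();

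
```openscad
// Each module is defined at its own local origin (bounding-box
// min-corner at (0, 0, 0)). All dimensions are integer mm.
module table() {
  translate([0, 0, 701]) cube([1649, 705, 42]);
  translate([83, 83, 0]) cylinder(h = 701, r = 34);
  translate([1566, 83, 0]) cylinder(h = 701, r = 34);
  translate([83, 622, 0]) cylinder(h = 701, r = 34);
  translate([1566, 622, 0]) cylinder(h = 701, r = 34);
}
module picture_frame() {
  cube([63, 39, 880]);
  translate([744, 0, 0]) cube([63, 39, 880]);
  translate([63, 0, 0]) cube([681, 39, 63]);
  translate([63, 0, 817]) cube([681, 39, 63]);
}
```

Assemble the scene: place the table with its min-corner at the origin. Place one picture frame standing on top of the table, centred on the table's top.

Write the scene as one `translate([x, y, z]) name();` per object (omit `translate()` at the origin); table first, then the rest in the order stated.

table();
translate([421, 333, 743]) picture_frame();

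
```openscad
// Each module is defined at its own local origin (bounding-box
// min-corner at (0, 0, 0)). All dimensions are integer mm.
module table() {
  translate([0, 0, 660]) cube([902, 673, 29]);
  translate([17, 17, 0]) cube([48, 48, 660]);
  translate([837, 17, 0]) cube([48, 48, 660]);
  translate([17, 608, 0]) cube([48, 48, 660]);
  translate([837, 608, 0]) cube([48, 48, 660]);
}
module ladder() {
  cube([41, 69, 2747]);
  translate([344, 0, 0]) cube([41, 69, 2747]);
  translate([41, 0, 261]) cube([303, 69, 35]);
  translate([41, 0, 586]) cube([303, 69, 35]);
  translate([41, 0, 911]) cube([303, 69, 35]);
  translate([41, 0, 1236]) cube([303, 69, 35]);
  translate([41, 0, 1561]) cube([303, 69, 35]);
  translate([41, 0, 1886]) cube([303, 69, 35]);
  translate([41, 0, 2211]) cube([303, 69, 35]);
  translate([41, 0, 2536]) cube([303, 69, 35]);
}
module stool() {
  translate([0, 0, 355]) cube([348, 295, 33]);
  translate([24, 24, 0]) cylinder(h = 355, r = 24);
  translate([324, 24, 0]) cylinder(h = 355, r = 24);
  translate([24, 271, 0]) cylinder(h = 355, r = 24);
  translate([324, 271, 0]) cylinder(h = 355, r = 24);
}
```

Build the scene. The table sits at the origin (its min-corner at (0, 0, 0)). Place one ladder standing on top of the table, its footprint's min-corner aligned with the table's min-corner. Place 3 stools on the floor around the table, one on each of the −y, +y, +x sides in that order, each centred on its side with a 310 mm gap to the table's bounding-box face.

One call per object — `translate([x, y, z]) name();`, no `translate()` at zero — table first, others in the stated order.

table();
translate([0, 0, 689]) ladder();
translate([277, -605, 0]) stool();
translate([277, 983, 0]) stool();
translate([1212, 189, 0]) stool();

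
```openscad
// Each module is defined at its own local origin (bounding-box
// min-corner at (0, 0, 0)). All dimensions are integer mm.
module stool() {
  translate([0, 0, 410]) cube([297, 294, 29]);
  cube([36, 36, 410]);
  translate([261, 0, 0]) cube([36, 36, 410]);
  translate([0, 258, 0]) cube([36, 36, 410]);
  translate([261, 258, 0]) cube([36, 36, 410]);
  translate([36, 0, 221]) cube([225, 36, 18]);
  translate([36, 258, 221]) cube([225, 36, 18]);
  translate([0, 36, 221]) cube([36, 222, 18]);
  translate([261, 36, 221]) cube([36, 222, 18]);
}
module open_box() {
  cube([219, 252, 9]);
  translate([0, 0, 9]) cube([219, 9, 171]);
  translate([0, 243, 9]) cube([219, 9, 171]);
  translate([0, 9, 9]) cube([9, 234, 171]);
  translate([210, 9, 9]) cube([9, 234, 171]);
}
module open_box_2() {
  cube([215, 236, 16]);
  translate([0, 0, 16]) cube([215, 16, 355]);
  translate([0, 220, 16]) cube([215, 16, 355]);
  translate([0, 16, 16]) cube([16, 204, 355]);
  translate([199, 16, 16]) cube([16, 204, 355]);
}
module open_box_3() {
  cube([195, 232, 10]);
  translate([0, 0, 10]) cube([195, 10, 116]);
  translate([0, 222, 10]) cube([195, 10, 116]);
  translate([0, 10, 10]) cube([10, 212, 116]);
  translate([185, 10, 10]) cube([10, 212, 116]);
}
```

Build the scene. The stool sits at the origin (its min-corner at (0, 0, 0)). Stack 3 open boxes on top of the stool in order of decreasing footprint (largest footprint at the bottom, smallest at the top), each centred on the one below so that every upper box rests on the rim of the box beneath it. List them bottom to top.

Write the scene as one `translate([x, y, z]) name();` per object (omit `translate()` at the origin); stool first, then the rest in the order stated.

stool();
translate([39, 21, 439]) open_box();
translate([41, 29, 619]) open_box_2();
translate([51, 31, 990]) open_box_3();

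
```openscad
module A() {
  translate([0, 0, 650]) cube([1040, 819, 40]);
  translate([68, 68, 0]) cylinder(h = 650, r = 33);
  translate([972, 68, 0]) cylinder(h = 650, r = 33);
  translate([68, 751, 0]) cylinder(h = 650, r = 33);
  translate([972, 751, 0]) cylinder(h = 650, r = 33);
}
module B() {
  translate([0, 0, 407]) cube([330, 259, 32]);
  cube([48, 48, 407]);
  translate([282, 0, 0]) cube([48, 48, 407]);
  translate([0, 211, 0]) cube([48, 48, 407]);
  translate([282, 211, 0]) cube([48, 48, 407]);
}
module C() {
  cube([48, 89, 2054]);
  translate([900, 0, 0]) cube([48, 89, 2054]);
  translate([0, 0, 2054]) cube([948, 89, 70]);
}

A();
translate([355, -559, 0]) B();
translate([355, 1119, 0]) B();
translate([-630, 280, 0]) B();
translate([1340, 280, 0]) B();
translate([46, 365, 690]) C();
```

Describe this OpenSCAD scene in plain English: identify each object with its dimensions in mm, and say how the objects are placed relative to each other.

A is a rectangular dining table. The top is 1040×819×40 mm with its upper surface at z = 690 mm. It stands on four round legs of 66 mm diameter, each leg's bounding box inset 35 mm from the nearest pair of top edges, running from the floor to the underside of the top.

B is a four-legged stool. The seat is a 330×259×32 mm slab whose top surface is at z = 439 mm; four square legs, each 48×48 mm in cross-section, run from the floor (z = 0) to the underside of the seat, each flush with a corner of the seat.

C is a rectangular door frame: two vertical jambs of 48×89 mm section, 2054 mm tall, with a clear opening 852 mm wide between their inner faces. A header 70 mm tall and 89 mm deep lies on top of the jambs and spans the full outside width.

Four stools sit around the table at the −y, +y, −x, +x sides. The door frame is on top of the table, centred.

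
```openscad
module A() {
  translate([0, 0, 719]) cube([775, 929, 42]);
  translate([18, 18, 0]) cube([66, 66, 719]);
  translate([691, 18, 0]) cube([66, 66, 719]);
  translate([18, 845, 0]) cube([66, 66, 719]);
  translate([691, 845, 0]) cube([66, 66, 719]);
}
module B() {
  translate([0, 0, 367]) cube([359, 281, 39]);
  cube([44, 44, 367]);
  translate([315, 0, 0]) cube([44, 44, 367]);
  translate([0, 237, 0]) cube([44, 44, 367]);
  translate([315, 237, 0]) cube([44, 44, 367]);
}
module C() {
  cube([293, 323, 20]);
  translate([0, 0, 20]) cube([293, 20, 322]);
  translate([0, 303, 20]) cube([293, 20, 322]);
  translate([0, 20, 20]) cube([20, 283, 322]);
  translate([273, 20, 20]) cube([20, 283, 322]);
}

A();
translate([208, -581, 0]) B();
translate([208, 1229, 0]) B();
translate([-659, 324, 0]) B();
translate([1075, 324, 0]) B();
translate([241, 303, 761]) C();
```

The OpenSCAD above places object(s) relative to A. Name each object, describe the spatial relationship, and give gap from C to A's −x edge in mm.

A is a table. B is a stool. C is an open box. Four stools sit around the table at the −y, +y, −x, +x sides. The open box is on top of the table, centred. The gap from the open box to the table's −x edge is 241 mm.

The open box's min-x is at 241; the table's min-x is 0; gap = 241 mm.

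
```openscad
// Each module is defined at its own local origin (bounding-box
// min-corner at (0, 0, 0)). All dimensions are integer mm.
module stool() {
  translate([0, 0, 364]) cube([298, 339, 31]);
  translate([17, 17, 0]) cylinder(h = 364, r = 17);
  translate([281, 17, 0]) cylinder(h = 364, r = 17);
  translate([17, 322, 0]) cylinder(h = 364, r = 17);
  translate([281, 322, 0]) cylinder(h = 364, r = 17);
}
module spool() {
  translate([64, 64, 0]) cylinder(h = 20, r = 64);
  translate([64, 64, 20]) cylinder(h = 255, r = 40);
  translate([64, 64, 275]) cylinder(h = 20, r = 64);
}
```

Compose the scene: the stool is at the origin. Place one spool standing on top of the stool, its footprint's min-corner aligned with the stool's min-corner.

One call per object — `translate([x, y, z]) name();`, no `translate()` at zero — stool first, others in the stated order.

stool();
translate([0, 0, 395]) spool();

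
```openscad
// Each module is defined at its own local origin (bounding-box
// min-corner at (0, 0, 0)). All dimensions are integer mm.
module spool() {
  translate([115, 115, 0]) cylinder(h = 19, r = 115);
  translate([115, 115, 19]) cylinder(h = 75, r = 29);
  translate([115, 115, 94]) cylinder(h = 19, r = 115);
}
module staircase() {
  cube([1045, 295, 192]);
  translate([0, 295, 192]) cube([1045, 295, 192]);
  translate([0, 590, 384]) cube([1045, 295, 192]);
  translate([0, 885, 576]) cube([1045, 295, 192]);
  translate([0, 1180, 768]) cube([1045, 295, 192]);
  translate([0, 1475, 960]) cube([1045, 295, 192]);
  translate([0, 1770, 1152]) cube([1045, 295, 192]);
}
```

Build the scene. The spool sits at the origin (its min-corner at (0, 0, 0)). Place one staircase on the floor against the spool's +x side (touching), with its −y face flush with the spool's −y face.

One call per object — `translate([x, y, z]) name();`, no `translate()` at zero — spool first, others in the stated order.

spool();
translate([230, 0, 0]) staircase();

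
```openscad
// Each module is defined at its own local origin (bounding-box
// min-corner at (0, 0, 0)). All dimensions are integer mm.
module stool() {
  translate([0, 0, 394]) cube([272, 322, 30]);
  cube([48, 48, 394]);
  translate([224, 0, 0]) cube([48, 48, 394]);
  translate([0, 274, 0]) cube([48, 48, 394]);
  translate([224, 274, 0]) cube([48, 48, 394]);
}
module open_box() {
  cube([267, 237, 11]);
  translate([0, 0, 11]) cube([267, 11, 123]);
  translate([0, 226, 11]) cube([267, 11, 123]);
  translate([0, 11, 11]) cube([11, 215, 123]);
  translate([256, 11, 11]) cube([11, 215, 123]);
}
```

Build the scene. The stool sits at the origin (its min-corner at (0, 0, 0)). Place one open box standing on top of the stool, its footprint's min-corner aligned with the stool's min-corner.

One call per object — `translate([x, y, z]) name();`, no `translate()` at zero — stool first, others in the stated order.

stool();
translate([0, 0, 424]) open_box();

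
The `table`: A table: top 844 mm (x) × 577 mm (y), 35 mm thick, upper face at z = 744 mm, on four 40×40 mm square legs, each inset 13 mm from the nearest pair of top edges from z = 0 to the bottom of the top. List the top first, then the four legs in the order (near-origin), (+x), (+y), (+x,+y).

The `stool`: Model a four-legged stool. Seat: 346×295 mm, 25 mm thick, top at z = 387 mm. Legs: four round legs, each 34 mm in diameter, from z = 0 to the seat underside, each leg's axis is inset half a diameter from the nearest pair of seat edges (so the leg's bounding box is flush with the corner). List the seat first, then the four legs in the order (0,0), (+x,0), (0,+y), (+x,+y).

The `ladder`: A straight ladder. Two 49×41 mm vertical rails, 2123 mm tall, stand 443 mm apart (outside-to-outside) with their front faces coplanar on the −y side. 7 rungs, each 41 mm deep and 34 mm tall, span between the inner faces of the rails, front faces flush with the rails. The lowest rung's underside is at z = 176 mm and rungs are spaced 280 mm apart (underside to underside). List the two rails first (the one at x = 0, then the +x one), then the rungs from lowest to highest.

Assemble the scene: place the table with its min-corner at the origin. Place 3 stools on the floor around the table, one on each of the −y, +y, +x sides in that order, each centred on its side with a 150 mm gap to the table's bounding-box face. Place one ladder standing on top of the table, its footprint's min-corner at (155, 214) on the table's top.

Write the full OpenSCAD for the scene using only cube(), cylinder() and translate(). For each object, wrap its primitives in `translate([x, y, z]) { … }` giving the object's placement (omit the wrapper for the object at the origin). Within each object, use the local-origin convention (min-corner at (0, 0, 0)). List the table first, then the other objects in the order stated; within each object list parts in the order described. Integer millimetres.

translate([0, 0, 709]) cube([844, 577, 35]);
translate([13, 13, 0]) cube([40, 40, 709]);
translate([791, 13, 0]) cube([40, 40, 709]);
translate([13, 524, 0]) cube([40, 40, 709]);
translate([791, 524, 0]) cube([40, 40, 709]);
translate([249, -445, 0]) {
  translate([0, 0, 362]) cube([346, 295, 25]);
  translate([17, 17, 0]) cylinder(h = 362, r = 17);
  translate([329, 17, 0]) cylinder(h = 362, r = 17);
  translate([17, 278, 0]) cylinder(h = 362, r = 17);
  translate([329, 278, 0]) cylinder(h = 362, r = 17);
}
translate([249, 727, 0]) {
  translate([0, 0, 362]) cube([346, 295, 25]);
  translate([17, 17, 0]) cylinder(h = 362, r = 17);
  translate([329, 17, 0]) cylinder(h = 362, r = 17);
  translate([17, 278, 0]) cylinder(h = 362, r = 17);
  translate([329, 278, 0]) cylinder(h = 362, r = 17);
}
translate([994, 141, 0]) {
  translate([0, 0, 362]) cube([346, 295, 25]);
  translate([17, 17, 0]) cylinder(h = 362, r = 17);
  translate([329, 17, 0]) cylinder(h = 362, r = 17);
  translate([17, 278, 0]) cylinder(h = 362, r = 17);
  translate([329, 278, 0]) cylinder(h = 362, r = 17);
}
translate([155, 214, 744]) {
  cube([49, 41, 2123]);
  translate([394, 0, 0]) cube([49, 41, 2123]);
  translate([49, 0, 176]) cube([345, 41, 34]);
  translate([49, 0, 456]) cube([345, 41, 34]);
  translate([49, 0, 736]) cube([345, 41, 34]);
  translate([49, 0, 1016]) cube([345, 41, 34]);
  translate([49, 0, 1296]) cube([345, 41, 34]);
  translate([49, 0, 1576]) cube([345, 41, 34]);
  translate([49, 0, 1856]) cube([345, 41, 34]);
}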